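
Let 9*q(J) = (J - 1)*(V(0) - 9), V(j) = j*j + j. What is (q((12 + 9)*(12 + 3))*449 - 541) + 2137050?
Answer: 1995523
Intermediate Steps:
V(j) = j + j² (V(j) = j² + j = j + j²)
q(J) = 1 - J (q(J) = ((J - 1)*(0*(1 + 0) - 9))/9 = ((-1 + J)*(0*1 - 9))/9 = ((-1 + J)*(0 - 9))/9 = ((-1 + J)*(-9))/9 = (9 - 9*J)/9 = 1 - J)
(q((12 + 9)*(12 + 3))*449 - 541) + 2137050 = ((1 - (12 + 9)*(12 + 3))*449 - 541) + 2137050 = ((1 - 21*15)*449 - 541) + 2137050 = ((1 - 1*315)*449 - 541) + 2137050 = ((1 - 315)*449 - 541) + 2137050 = (-314*449 - 541) + 2137050 = (-140986 - 541) + 2137050 = -141527 + 2137050 = 1995523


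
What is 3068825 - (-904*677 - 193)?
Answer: 3681026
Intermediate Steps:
3068825 - (-904*677 - 193) = 3068825 - (-612008 - 193) = 3068825 - 1*(-612201) = 3068825 + 612201 = 3681026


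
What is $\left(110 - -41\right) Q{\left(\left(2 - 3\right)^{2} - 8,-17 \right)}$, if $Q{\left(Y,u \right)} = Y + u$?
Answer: $-3624$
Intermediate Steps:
$\left(110 - -41\right) Q{\left(\left(2 - 3\right)^{2} - 8,-17 \right)} = \left(110 - -41\right) \left(\left(\left(2 - 3\right)^{2} - 8\right) - 17\right) = \left(110 + 41\right) \left(\left(\left(-1\right)^{2} - 8\right) - 17\right) = 151 \left(\left(1 - 8\right) - 17\right) = 151 \left(-7 - 17\right) = 151 \left(-24\right) = -3624$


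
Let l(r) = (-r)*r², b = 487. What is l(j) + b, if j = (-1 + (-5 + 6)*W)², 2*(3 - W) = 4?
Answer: 487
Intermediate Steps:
W = 1 (W = 3 - ½*4 = 3 - 2 = 1)
j = 0 (j = (-1 + (-5 + 6)*1)² = (-1 + 1*1)² = (-1 + 1)² = 0² = 0)
l(r) = -r³
l(j) + b = -1*0³ + 487 = -1*0 + 487 = 0 + 487 = 487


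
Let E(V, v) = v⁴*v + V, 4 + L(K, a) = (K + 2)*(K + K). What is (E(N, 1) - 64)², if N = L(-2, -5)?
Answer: 4489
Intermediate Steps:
L(K, a) = -4 + 2*K*(2 + K) (L(K, a) = -4 + (K + 2)*(K + K) = -4 + (2 + K)*(2*K) = -4 + 2*K*(2 + K))
N = -4 (N = -4 + 2*(-2)² + 4*(-2) = -4 + 2*4 - 8 = -4 + 8 - 8 = -4)
E(V, v) = V + v⁵ (E(V, v) = v⁵ + V = V + v⁵)
(E(N, 1) - 64)² = ((-4 + 1⁵) - 64)² = ((-4 + 1) - 64)² = (-3 - 64)² = (-67)² = 4489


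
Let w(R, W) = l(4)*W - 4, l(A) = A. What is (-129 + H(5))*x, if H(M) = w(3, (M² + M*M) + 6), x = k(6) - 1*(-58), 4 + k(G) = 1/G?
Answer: 29575/6 ≈ 4929.2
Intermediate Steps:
k(G) = -4 + 1/G
w(R, W) = -4 + 4*W (w(R, W) = 4*W - 4 = -4 + 4*W)
x = 325/6 (x = (-4 + 1/6) - 1*(-58) = (-4 + ⅙) + 58 = -23/6 + 58 = 325/6 ≈ 54.167)
H(M) = 20 + 8*M² (H(M) = -4 + 4*((M² + M*M) + 6) = -4 + 4*((M² + M²) + 6) = -4 + 4*(2*M² + 6) = -4 + 4*(6 + 2*M²) = -4 + (24 + 8*M²) = 20 + 8*M²)
(-129 + H(5))*x = (-129 + (20 + 8*5²))*(325/6) = (-129 + (20 + 8*25))*(325/6) = (-129 + (20 + 200))*(325/6) = (-129 + 220)*(325/6) = 91*(325/6) = 29575/6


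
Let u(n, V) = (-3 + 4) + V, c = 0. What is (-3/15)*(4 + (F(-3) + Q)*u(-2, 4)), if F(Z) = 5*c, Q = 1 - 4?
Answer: 11/5 ≈ 2.2000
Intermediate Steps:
u(n, V) = 1 + V
Q = -3
F(Z) = 0 (F(Z) = 5*0 = 0)
(-3/15)*(4 + (F(-3) + Q)*u(-2, 4)) = (-3/15)*(4 + (0 - 3)*(1 + 4)) = (-3*1/15)*(4 - 3*5) = -(4 - 15)/5 = -⅕*(-11) = 11/5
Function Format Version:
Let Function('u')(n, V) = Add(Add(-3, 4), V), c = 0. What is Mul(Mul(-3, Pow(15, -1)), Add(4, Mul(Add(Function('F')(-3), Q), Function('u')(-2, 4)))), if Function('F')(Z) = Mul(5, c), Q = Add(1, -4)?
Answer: Rational(11, 5) ≈ 2.2000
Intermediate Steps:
Function('u')(n, V) = Add(1, V)
Q = -3
Function('F')(Z) = 0 (Function('F')(Z) = Mul(5, 0) = 0)
Mul(Mul(-3, Pow(15, -1)), Add(4, Mul(Add(Function('F')(-3), Q), Function('u')(-2, 4)))) = Mul(Mul(-3, Pow(15, -1)), Add(4, Mul(Add(0, -3), Add(1, 4)))) = Mul(Mul(-3, Rational(1, 15)), Add(4, Mul(-3, 5))) = Mul(Rational(-1, 5), Add(4, -15)) = Mul(Rational(-1, 5), -11) = Rational(11, 5)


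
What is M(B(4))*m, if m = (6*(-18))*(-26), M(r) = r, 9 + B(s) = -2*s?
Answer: -47736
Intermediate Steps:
B(s) = -9 - 2*s
m = 2808 (m = -108*(-26) = 2808)
M(B(4))*m = (-9 - 2*4)*2808 = (-9 - 8)*2808 = -17*2808 = -47736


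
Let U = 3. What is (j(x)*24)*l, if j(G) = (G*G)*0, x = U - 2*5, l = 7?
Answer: 0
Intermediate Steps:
x = -7 (x = 3 - 2*5 = 3 - 10 = -7)
j(G) = 0 (j(G) = G**2*0 = 0)
(j(x)*24)*l = (0*24)*7 = 0*7 = 0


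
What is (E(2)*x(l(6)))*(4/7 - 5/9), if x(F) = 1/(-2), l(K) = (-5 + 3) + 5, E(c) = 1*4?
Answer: -2/63 ≈ -0.031746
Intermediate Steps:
E(c) = 4
l(K) = 3 (l(K) = -2 + 5 = 3)
x(F) = -½
(E(2)*x(l(6)))*(4/7 - 5/9) = (4*(-½))*(4/7 - 5/9) = -2*(4*(⅐) - 5*⅑) = -2*(4/7 - 5/9) = -2*1/63 = -2/63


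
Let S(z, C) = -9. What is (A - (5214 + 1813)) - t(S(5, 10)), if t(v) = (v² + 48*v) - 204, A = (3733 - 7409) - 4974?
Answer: -15122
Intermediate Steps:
A = -8650 (A = -3676 - 4974 = -8650)
t(v) = -204 + v² + 48*v
(A - (5214 + 1813)) - t(S(5, 10)) = (-8650 - (5214 + 1813)) - (-204 + (-9)² + 48*(-9)) = (-8650 - 1*7027) - (-204 + 81 - 432) = (-8650 - 7027) - 1*(-555) = -15677 + 555 = -15122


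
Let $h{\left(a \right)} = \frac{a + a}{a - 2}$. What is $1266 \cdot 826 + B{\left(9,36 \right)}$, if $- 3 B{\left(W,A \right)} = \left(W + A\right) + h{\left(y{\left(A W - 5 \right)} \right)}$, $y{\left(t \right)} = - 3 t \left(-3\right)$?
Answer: $\frac{3000114255}{2869} \approx 1.0457 \cdot 10^{6}$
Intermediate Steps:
$y{\left(t \right)} = 9 t$
$h{\left(a \right)} = \frac{2 a}{-2 + a}$
$B{\left(W,A \right)} = - \frac{A}{3} - \frac{W}{3} - \frac{2 \left(-45 + 9 A W\right)}{3 \left(-47 + 9 A W\right)}$ ($B{\left(W,A \right)} = - \frac{\left(W + A\right) + \frac{2 \cdot 9 \left(A W - 5\right)}{-2 + 9 \left(A W - 5\right)}}{3} = - \frac{\left(A + W\right) + \frac{2 \cdot 9 \left(-5 + A W\right)}{-2 + 9 \left(-5 + A W\right)}}{3} = - \frac{\left(A + W\right) + \frac{2 \left(-45 + 9 A W\right)}{-2 + \left(-45 + 9 A W\right)}}{3} = - \frac{\left(A + W\right) + \frac{2 \left(-45 + 9 A W\right)}{-47 + 9 A W}}{3} = - \frac{A + W + \frac{2 \left(-45 + 9 A W\right)}{-47 + 9 A W}}{3} = - \frac{A}{3} - \frac{W}{3} - \frac{2 \left(-45 + 9 A W\right)}{3 \left(-47 + 9 A W\right)}$)
$1266 \cdot 826 + B{\left(9,36 \right)} = 1266 \cdot 826 + \frac{90 - \left(-47 + 9 \cdot 36 \cdot 9\right) \left(36 + 9\right) - 648 \cdot 9}{3 \left(-47 + 9 \cdot 36 \cdot 9\right)} = 1045716 + \frac{90 - \left(-47 + 2916\right) 45 - 5832}{3 \left(-47 + 2916\right)} = 1045716 + \frac{90 - 2869 \cdot 45 - 5832}{3 \cdot 2869} = 1045716 + \frac{1}{3} \cdot \frac{1}{2869} \left(90 - 129105 - 5832\right) = 1045716 + \frac{1}{3} \cdot \frac{1}{2869} \left(-134847\right) = 1045716 - \frac{44949}{2869} = \frac{3000114255}{2869}$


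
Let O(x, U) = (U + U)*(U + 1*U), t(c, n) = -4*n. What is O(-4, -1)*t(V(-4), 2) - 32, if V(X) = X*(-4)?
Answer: -64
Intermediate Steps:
V(X) = -4*X
O(x, U) = 4*U² (O(x, U) = (2*U)*(U + U) = (2*U)*(2*U) = 4*U²)
O(-4, -1)*t(V(-4), 2) - 32 = (4*(-1)²)*(-4*2) - 32 = (4*1)*(-8) - 32 = 4*(-8) - 32 = -32 - 32 = -64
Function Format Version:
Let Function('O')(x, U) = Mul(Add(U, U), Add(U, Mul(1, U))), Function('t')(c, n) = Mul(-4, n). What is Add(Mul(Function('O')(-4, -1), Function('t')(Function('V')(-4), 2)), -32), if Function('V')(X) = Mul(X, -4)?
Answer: -64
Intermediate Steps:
Function('V')(X) = Mul(-4, X)
Function('O')(x, U) = Mul(4, Pow(U, 2)) (Function('O')(x, U) = Mul(Mul(2, U), Add(U, U)) = Mul(Mul(2, U), Mul(2, U)) = Mul(4, Pow(U, 2)))
Add(Mul(Function('O')(-4, -1), Function('t')(Function('V')(-4), 2)), -32) = Add(Mul(Mul(4, Pow(-1, 2)), Mul(-4, 2)), -32) = Add(Mul(Mul(4, 1), -8), -32) = Add(Mul(4, -8), -32) = Add(-32, -32) = -64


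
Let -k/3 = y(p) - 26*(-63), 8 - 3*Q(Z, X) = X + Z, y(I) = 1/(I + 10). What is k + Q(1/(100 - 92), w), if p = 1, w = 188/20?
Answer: -6487511/1320 ≈ -4914.8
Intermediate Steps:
w = 47/5 (w = 188*(1/20) = 47/5 ≈ 9.4000)
y(I) = 1/(10 + I)
Q(Z, X) = 8/3 - X/3 - Z/3 (Q(Z, X) = 8/3 - (X + Z)/3 = 8/3 + (-X/3 - Z/3) = 8/3 - X/3 - Z/3)
k = -54057/11 (k = -3*(1/(10 + 1) - 26*(-63)) = -3*(1/11 + 1638) = -3*18019/11 = -54057/11 ≈ -4914.3)
k + Q(1/(100 - 92), w) = -54057/11 + (8/3 - ⅓*47/5 - 1/(3*(100 - 92))) = -54057/11 + (8/3 - 47/15 - ⅓/8) = -54057/11 + (8/3 - 47/15 - ⅓*⅛) = -54057/11 + (8/3 - 47/15 - 1/24) = -54057/11 - 61/120 = -6487511/1320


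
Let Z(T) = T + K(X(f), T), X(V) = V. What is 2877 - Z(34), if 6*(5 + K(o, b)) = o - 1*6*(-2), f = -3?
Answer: 5693/2 ≈ 2846.5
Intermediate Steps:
K(o, b) = -3 + o/6 (K(o, b) = -5 + (o - 1*6*(-2))/6 = -5 + (o - 6*(-2))/6 = -5 + (o + 12)/6 = -5 + (12 + o)/6 = -5 + (2 + o/6) = -3 + o/6)
Z(T) = -7/2 + T (Z(T) = T + (-3 + (1/6)*(-3)) = T + (-3 - 1/2) = T - 7/2 = -7/2 + T)
2877 - Z(34) = 2877 - (-7/2 + 34) = 2877 - 1*61/2 = 2877 - 61/2 = 5693/2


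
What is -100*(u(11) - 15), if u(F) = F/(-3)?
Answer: 5600/3 ≈ 1866.7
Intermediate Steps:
u(F) = -F/3 (u(F) = F*(-⅓) = -F/3)
-100*(u(11) - 15) = -100*(-⅓*11 - 15) = -100*(-11/3 - 15) = -100*(-56/3) = 5600/3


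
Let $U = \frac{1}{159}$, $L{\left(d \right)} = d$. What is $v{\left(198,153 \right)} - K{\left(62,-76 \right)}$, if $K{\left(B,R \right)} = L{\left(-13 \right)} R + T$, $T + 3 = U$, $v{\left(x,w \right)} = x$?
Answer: $- \frac{125134}{159} \approx -787.01$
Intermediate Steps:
$U = \frac{1}{159} \approx 0.0062893$
$T = - \frac{476}{159}$ ($T = -3 + \frac{1}{159} = - \frac{476}{159} \approx -2.9937$)
$K{\left(B,R \right)} = - \frac{476}{159} - 13 R$ ($K{\left(B,R \right)} = - 13 R - \frac{476}{159} = - \frac{476}{159} - 13 R$)
$v{\left(198,153 \right)} - K{\left(62,-76 \right)} = 198 - \left(- \frac{476}{159} - -988\right) = 198 - \left(- \frac{476}{159} + 988\right) = 198 - \frac{156616}{159} = - \frac{125134}{159}$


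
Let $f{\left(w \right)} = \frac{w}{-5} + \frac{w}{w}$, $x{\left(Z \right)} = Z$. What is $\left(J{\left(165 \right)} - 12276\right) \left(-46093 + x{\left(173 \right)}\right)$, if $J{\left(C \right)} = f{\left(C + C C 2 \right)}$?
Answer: $1065252160$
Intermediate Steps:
$f{\left(w \right)} = 1 - \frac{w}{5}$ ($f{\left(w \right)} = w \left(- \frac{1}{5}\right) + 1 = - \frac{w}{5} + 1 = 1 - \frac{w}{5}$)
$J{\left(C \right)} = 1 - \frac{2 C^{2}}{5} - \frac{C}{5}$ ($J{\left(C \right)} = 1 - \frac{C + C C 2}{5} = 1 - \frac{C + C^{2} \cdot 2}{5} = 1 - \frac{C + 2 C^{2}}{5} = 1 - \left(\frac{C}{5} + \frac{2 C^{2}}{5}\right) = 1 - \frac{2 C^{2}}{5} - \frac{C}{5}$)
$\left(J{\left(165 \right)} - 12276\right) \left(-46093 + x{\left(173 \right)}\right) = \left(\left(1 - 33 \left(1 + 2 \cdot 165\right)\right) - 12276\right) \left(-46093 + 173\right) = \left(\left(1 - 33 \left(1 + 330\right)\right) - 12276\right) \left(-45920\right) = \left(\left(1 - 33 \cdot 331\right) - 12276\right) \left(-45920\right) = \left(\left(1 - 10923\right) - 12276\right) \left(-45920\right) = \left(-10922 - 12276\right) \left(-45920\right) = \left(-23198\right) \left(-45920\right) = 1065252160$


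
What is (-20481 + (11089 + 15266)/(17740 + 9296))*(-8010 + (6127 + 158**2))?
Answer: -4259967545947/9012 ≈ -4.7270e+8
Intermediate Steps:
(-20481 + (11089 + 15266)/(17740 + 9296))*(-8010 + (6127 + 158**2)) = (-20481 + 26355/27036)*(-8010 + (6127 + 24964)) = (-20481 + 26355*(1/27036))*(-8010 + 31091) = (-20481 + 8785/9012)*23081 = -184565987/9012*23081 = -4259967545947/9012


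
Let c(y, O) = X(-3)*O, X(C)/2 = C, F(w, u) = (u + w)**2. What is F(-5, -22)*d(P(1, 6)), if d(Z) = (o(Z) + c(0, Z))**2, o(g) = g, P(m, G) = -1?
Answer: 18225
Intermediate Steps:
X(C) = 2*C
c(y, O) = -6*O (c(y, O) = (2*(-3))*O = -6*O)
d(Z) = 25*Z**2 (d(Z) = (Z - 6*Z)**2 = (-5*Z)**2 = 25*Z**2)
F(-5, -22)*d(P(1, 6)) = (-22 - 5)**2*(25*(-1)**2) = (-27)**2*(25*1) = 729*25 = 18225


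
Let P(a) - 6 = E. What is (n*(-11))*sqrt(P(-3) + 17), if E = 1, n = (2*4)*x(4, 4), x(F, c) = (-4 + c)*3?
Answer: 0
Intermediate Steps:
x(F, c) = -12 + 3*c
n = 0 (n = (2*4)*(-12 + 3*4) = 8*(-12 + 12) = 8*0 = 0)
P(a) = 7 (P(a) = 6 + 1 = 7)
(n*(-11))*sqrt(P(-3) + 17) = (0*(-11))*sqrt(7 + 17) = 0*sqrt(24) = 0*(2*sqrt(6)) = 0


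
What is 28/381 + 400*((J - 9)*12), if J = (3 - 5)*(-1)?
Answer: -12801572/381 ≈ -33600.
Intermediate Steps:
J = 2 (J = -2*(-1) = 2)
28/381 + 400*((J - 9)*12) = 28/381 + 400*((2 - 9)*12) = 28*(1/381) + 400*(-7*12) = 28/381 + 400*(-84) = 28/381 - 33600 = -12801572/381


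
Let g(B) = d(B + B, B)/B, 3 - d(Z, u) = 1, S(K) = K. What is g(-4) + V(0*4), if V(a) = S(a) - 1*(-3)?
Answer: 5/2 ≈ 2.5000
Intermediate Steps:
d(Z, u) = 2 (d(Z, u) = 3 - 1*1 = 3 - 1 = 2)
g(B) = 2/B
V(a) = 3 + a (V(a) = a - 1*(-3) = a + 3 = 3 + a)
g(-4) + V(0*4) = 2/(-4) + (3 + 0*4) = 2*(-1/4) + (3 + 0) = -1/2 + 3 = 5/2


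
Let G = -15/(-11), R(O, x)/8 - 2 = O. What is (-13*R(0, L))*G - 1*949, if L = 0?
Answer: -13559/11 ≈ -1232.6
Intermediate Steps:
R(O, x) = 16 + 8*O
G = 15/11 (G = -15*(-1/11) = 15/11 ≈ 1.3636)
(-13*R(0, L))*G - 1*949 = -13*(16 + 8*0)*(15/11) - 1*949 = -13*(16 + 0)*(15/11) - 949 = -13*16*(15/11) - 949 = -208*15/11 - 949 = -3120/11 - 949 = -13559/11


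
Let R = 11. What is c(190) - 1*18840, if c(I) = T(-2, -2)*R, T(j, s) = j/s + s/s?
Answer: -18818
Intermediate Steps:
T(j, s) = 1 + j/s (T(j, s) = j/s + 1 = 1 + j/s)
c(I) = 22 (c(I) = ((-2 - 2)/(-2))*11 = -½*(-4)*11 = 2*11 = 22)
c(190) - 1*18840 = 22 - 1*18840 = 22 - 18840 = -18818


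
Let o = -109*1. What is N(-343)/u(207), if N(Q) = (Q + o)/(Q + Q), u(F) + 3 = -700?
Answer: -226/241129 ≈ -0.00093726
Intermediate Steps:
u(F) = -703 (u(F) = -3 - 700 = -703)
o = -109
N(Q) = (-109 + Q)/(2*Q) (N(Q) = (Q - 109)/(Q + Q) = (-109 + Q)/((2*Q)) = (-109 + Q)*(1/(2*Q)) = (-109 + Q)/(2*Q))
N(-343)/u(207) = ((1/2)*(-109 - 343)/(-343))/(-703) = ((1/2)*(-1/343)*(-452))*(-1/703) = (226/343)*(-1/703) = -226/241129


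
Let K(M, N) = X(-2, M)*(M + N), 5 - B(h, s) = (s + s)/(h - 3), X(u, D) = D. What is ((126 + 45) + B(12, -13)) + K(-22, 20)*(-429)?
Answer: -168274/9 ≈ -18697.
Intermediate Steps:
B(h, s) = 5 - 2*s/(-3 + h) (B(h, s) = 5 - (s + s)/(h - 3) = 5 - 2*s/(-3 + h))
K(M, N) = M*(M + N)
((126 + 45) + B(12, -13)) + K(-22, 20)*(-429) = ((126 + 45) + (-15 - 2*(-13) + 5*12)/(-3 + 12)) - 22*(-22 + 20)*(-429) = (171 + (-15 + 26 + 60)/9) - 22*(-2)*(-429) = (171 + (⅑)*71) + 44*(-429) = (171 + 71/9) - 18876 = 1610/9 - 18876 = -168274/9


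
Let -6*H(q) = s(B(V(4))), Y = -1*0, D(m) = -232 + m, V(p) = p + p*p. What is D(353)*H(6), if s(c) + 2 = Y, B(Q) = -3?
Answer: 121/3 ≈ 40.333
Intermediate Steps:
V(p) = p + p²
Y = 0
s(c) = -2 (s(c) = -2 + 0 = -2)
H(q) = ⅓ (H(q) = -⅙*(-2) = ⅓)
D(353)*H(6) = (-232 + 353)*(⅓) = 121*(⅓) = 121/3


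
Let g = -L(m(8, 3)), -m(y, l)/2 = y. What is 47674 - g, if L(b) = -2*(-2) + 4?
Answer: 47682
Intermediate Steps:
m(y, l) = -2*y
L(b) = 8 (L(b) = 4 + 4 = 8)
g = -8 (g = -1*8 = -8)
47674 - g = 47674 - 1*(-8) = 47674 + 8 = 47682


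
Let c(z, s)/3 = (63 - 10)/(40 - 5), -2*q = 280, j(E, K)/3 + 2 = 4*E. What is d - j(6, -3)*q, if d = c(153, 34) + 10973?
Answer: 707614/35 ≈ 20218.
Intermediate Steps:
j(E, K) = -6 + 12*E (j(E, K) = -6 + 3*(4*E) = -6 + 12*E)
q = -140 (q = -½*280 = -140)
c(z, s) = 159/35 (c(z, s) = 3*((63 - 10)/(40 - 5)) = 3*(53/35) = 159/35)
d = 384214/35 (d = 159/35 + 10973 = 384214/35 ≈ 10978.)
d - j(6, -3)*q = 384214/35 - (-6 + 12*6)*(-140) = 384214/35 - (-6 + 72)*(-140) = 384214/35 - 66*(-140) = 384214/35 - 1*(-9240) = 384214/35 + 9240 = 707614/35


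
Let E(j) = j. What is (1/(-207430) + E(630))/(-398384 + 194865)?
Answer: -130680899/42215946170 ≈ -0.0030955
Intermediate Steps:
(1/(-207430) + E(630))/(-398384 + 194865) = (1/(-207430) + 630)/(-398384 + 194865) = (-1/207430 + 630)/(-203519) = (130680899/207430)*(-1/203519) = -130680899/42215946170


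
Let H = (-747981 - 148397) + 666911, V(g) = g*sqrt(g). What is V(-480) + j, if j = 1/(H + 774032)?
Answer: 1/544565 - 1920*I*sqrt(30) ≈ 1.8363e-6 - 10516.0*I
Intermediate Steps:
V(g) = g**(3/2)
H = -229467 (H = -896378 + 666911 = -229467)
j = 1/544565 (j = 1/(-229467 + 774032) = 1/544565 ≈ 1.8363e-6)
V(-480) + j = (-480)**(3/2) + 1/544565 = -1920*I*sqrt(30) + 1/544565 = 1/544565 - 1920*I*sqrt(30)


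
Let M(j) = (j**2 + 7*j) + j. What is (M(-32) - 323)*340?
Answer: 151300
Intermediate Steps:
M(j) = j**2 + 8*j
(M(-32) - 323)*340 = (-32*(8 - 32) - 323)*340 = (-32*(-24) - 323)*340 = (768 - 323)*340 = 445*340 = 151300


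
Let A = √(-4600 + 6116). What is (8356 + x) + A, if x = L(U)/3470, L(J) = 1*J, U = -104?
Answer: 14497608/1735 + 2*√379 ≈ 8394.9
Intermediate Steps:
L(J) = J
A = 2*√379 (A = √1516 = 2*√379 ≈ 38.936)
x = -52/1735 (x = -104/3470 = -104*1/3470 = -52/1735 ≈ -0.029971)
(8356 + x) + A = (8356 - 52/1735) + 2*√379 = 14497608/1735 + 2*√379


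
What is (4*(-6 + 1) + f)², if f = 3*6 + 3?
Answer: 1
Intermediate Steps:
f = 21 (f = 18 + 3 = 21)
(4*(-6 + 1) + f)² = (4*(-6 + 1) + 21)² = (4*(-5) + 21)² = (-20 + 21)² = 1² = 1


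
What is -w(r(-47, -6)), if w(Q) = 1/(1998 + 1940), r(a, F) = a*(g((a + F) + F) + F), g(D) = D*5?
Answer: -1/3938 ≈ -0.00025394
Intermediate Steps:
g(D) = 5*D
r(a, F) = a*(5*a + 11*F) (r(a, F) = a*(5*((a + F) + F) + F) = a*(5*((F + a) + F) + F) = a*(5*(a + 2*F) + F) = a*((5*a + 10*F) + F) = a*(5*a + 11*F))
w(Q) = 1/3938
-w(r(-47, -6)) = -1*1/3938 = -1/3938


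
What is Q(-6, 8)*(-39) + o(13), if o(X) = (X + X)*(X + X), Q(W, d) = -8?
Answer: 988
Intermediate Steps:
o(X) = 4*X² (o(X) = (2*X)*(2*X) = 4*X²)
Q(-6, 8)*(-39) + o(13) = -8*(-39) + 4*13² = 312 + 4*169 = 312 + 676 = 988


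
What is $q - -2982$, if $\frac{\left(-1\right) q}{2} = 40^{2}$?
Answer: $-218$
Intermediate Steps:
$q = -3200$ ($q = - 2 \cdot 40^{2} = \left(-2\right) 1600 = -3200$)
$q - -2982 = -3200 - -2982 = -3200 + 2982 = -218$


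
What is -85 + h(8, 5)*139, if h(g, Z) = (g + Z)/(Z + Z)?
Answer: 957/10 ≈ 95.700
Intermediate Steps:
h(g, Z) = (Z + g)/(2*Z) (h(g, Z) = (Z + g)/((2*Z)) = (Z + g)*(1/(2*Z)) = (Z + g)/(2*Z))
-85 + h(8, 5)*139 = -85 + ((1/2)*(5 + 8)/5)*139 = -85 + ((1/2)*(1/5)*13)*139 = -85 + (13/10)*139 = -85 + 1807/10 = 957/10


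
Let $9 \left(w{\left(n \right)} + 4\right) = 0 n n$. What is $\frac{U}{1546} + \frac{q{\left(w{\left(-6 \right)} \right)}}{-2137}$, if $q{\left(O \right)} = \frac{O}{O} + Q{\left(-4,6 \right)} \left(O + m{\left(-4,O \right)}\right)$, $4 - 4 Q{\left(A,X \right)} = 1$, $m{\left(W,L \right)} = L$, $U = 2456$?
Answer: $\frac{2628101}{1651901} \approx 1.591$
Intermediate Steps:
$Q{\left(A,X \right)} = \frac{3}{4}$ ($Q{\left(A,X \right)} = 1 - \frac{1}{4} = \frac{3}{4}$)
$w{\left(n \right)} = -4$ ($w{\left(n \right)} = -4 + \frac{0 n n}{9} = -4 + \frac{0 n}{9} = -4 + \frac{1}{9} \cdot 0 = -4 + 0 = -4$)
$q{\left(O \right)} = 1 + \frac{3 O}{2}$ ($q{\left(O \right)} = \frac{O}{O} + \frac{3 \left(O + O\right)}{4} = 1 + \frac{3 \cdot 2 O}{4} = 1 + \frac{3 O}{2}$)
$\frac{U}{1546} + \frac{q{\left(w{\left(-6 \right)} \right)}}{-2137} = \frac{2456}{1546} + \frac{1 + \frac{3}{2} \left(-4\right)}{-2137} = 2456 \cdot \frac{1}{1546} + \left(1 - 6\right) \left(- \frac{1}{2137}\right) = \frac{1228}{773} - - \frac{5}{2137} = \frac{1228}{773} + \frac{5}{2137} = \frac{2628101}{1651901}$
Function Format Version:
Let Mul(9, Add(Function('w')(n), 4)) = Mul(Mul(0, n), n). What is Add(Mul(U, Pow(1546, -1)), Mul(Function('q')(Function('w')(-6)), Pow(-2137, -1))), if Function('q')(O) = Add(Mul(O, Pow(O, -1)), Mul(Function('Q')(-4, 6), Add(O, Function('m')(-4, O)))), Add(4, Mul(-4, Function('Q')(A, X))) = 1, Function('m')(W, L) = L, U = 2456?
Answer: Rational(2628101, 1651901) ≈ 1.5910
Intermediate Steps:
Function('Q')(A, X) = Rational(3, 4) (Function('Q')(A, X) = Add(1, Mul(Rational(-1, 4), 1)) = Add(1, Rational(-1, 4)) = Rational(3, 4))
Function('w')(n) = -4 (Function('w')(n) = Add(-4, Mul(Rational(1, 9), Mul(Mul(0, n), n))) = Add(-4, Mul(Rational(1, 9), Mul(0, n))) = Add(-4, Mul(Rational(1, 9), 0)) = Add(-4, 0) = -4)
Function('q')(O) = Add(1, Mul(Rational(3, 2), O)) (Function('q')(O) = Add(Mul(O, Pow(O, -1)), Mul(Rational(3, 4), Add(O, O))) = Add(1, Mul(Rational(3, 4), Mul(2, O))) = Add(1, Mul(Rational(3, 2), O)))
Add(Mul(U, Pow(1546, -1)), Mul(Function('q')(Function('w')(-6)), Pow(-2137, -1))) = Add(Mul(2456, Pow(1546, -1)), Mul(Add(1, Mul(Rational(3, 2), -4)), Pow(-2137, -1))) = Add(Mul(2456, Rational(1, 1546)), Mul(Add(1, -6), Rational(-1, 2137))) = Add(Rational(1228, 773), Mul(-5, Rational(-1, 2137))) = Add(Rational(1228, 773), Rational(5, 2137)) = Rational(2628101, 1651901)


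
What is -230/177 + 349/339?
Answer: -5399/20001 ≈ -0.26994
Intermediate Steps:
-230/177 + 349/339 = -5399/20001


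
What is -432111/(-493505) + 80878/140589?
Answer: 100663750769/69381374445 ≈ 1.4509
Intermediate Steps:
-432111/(-493505) + 80878/140589 = -432111*(-1/493505) + 80878*(1/140589) = 432111/493505 + 80878/140589 = 100663750769/69381374445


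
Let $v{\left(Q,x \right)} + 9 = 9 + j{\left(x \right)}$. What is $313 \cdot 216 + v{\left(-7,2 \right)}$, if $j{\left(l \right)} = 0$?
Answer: $67608$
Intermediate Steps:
$v{\left(Q,x \right)} = 0$ ($v{\left(Q,x \right)} = -9 + \left(9 + 0\right) = -9 + 9 = 0$)
$313 \cdot 216 + v{\left(-7,2 \right)} = 313 \cdot 216 + 0 = 67608 + 0 = 67608$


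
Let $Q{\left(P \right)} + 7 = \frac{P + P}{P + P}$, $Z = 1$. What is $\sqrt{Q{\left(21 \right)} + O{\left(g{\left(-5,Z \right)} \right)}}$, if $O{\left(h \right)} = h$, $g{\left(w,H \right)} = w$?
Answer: $i \sqrt{11} \approx 3.3166 i$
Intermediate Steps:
$Q{\left(P \right)} = -6$ ($Q{\left(P \right)} = -7 + \frac{P + P}{P + P} = -7 + \frac{2 P}{2 P} = -7 + 2 P \frac{1}{2 P} = -7 + 1 = -6$)
$\sqrt{Q{\left(21 \right)} + O{\left(g{\left(-5,Z \right)} \right)}} = \sqrt{-6 - 5} = \sqrt{-11} = i \sqrt{11}$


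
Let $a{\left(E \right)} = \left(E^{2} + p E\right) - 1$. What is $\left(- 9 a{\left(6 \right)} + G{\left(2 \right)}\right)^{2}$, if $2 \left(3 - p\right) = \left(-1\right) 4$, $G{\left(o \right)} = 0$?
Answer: $342225$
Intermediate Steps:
$p = 5$ ($p = 3 - \frac{\left(-1\right) 4}{2} = 3 - -2 = 3 + 2 = 5$)
$a{\left(E \right)} = -1 + E^{2} + 5 E$ ($a{\left(E \right)} = \left(E^{2} + 5 E\right) - 1 = -1 + E^{2} + 5 E$)
$\left(- 9 a{\left(6 \right)} + G{\left(2 \right)}\right)^{2} = \left(- 9 \left(-1 + 6^{2} + 5 \cdot 6\right) + 0\right)^{2} = \left(- 9 \left(-1 + 36 + 30\right) + 0\right)^{2} = \left(\left(-9\right) 65 + 0\right)^{2} = \left(-585 + 0\right)^{2} = \left(-585\right)^{2} = 342225$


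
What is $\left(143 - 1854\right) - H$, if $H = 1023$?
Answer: $-2734$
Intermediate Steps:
$\left(143 - 1854\right) - H = \left(143 - 1854\right) - 1023 = -1711 - 1023 = -2734$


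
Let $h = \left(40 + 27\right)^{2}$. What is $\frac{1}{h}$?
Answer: $\frac{1}{4489} \approx 0.00022277$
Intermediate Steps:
$h = 4489$ ($h = 67^{2} = 4489$)
$\frac{1}{h} = \frac{1}{4489}$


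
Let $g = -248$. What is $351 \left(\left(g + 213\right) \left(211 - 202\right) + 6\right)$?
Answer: $-108459$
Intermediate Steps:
$351 \left(\left(g + 213\right) \left(211 - 202\right) + 6\right) = 351 \left(\left(-248 + 213\right) \left(211 - 202\right) + 6\right) = 351 \left(\left(-35\right) 9 + 6\right) = 351 \left(-315 + 6\right) = 351 \left(-309\right) = -108459$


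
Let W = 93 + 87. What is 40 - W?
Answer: -140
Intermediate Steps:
W = 180
40 - W = 40 - 1*180 = 40 - 180 = -140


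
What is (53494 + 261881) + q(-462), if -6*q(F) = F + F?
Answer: 315529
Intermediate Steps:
q(F) = -F/3 (q(F) = -(F + F)/6 = -F/3)
(53494 + 261881) + q(-462) = (53494 + 261881) - ⅓*(-462) = 315375 + 154 = 315529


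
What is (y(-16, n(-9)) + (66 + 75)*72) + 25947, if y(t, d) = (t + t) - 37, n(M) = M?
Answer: 36030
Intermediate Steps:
y(t, d) = -37 + 2*t (y(t, d) = 2*t - 37 = -37 + 2*t)
(y(-16, n(-9)) + (66 + 75)*72) + 25947 = ((-37 + 2*(-16)) + (66 + 75)*72) + 25947 = ((-37 - 32) + 141*72) + 25947 = (-69 + 10152) + 25947 = 10083 + 25947 = 36030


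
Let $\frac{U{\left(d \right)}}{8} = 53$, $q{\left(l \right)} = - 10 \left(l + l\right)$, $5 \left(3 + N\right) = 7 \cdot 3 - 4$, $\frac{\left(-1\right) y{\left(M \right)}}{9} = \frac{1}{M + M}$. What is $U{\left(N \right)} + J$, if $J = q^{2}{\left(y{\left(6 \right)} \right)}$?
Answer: $649$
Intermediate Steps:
$y{\left(M \right)} = - \frac{9}{2 M}$ ($y{\left(M \right)} = - \frac{9}{M + M} = - \frac{9}{2 M}$)
$N = \frac{2}{5}$ ($N = -3 + \frac{7 \cdot 3 - 4}{5} = -3 + \frac{21 - 4}{5} = -3 + \frac{1}{5} \cdot 17 = -3 + \frac{17}{5} = \frac{2}{5} \approx 0.4$)
$q{\left(l \right)} = - 20 l$ ($q{\left(l \right)} = - 10 \cdot 2 l = - 20 l$)
$U{\left(d \right)} = 424$ ($U{\left(d \right)} = 8 \cdot 53 = 424$)
$J = 225$ ($J = \left(- 20 \left(- \frac{9}{2 \cdot 6}\right)\right)^{2} = \left(- 20 \left(\left(- \frac{9}{2}\right) \frac{1}{6}\right)\right)^{2} = \left(\left(-20\right) \left(- \frac{3}{4}\right)\right)^{2} = 15^{2} = 225$)
$U{\left(N \right)} + J = 424 + 225 = 649$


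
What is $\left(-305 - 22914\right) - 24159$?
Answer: $-47378$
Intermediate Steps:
$\left(-305 - 22914\right) - 24159 = -23219 - 24159 = -47378$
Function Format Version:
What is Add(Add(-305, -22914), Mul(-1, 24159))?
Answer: -47378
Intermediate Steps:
Add(Add(-305, -22914), Mul(-1, 24159)) = Add(-23219, -24159) = -47378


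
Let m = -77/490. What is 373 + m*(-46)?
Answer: 13308/35 ≈ 380.23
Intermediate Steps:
m = -11/70 (m = -77*1/490 = -11/70 ≈ -0.15714)
373 + m*(-46) = 373 - 11/70*(-46) = 373 + 253/35 = 13308/35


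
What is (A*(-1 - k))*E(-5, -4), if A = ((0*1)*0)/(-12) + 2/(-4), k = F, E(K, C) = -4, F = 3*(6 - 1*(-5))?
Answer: -68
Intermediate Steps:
F = 33 (F = 3*(6 + 5) = 3*11 = 33)
k = 33
A = -½ (A = (0*0)*(-1/12) + 2*(-¼) = 0*(-1/12) - ½ = 0 - ½ = -½ ≈ -0.50000)
(A*(-1 - k))*E(-5, -4) = -(-1 - 1*33)/2*(-4) = -(-1 - 33)/2*(-4) = -½*(-34)*(-4) = 17*(-4) = -68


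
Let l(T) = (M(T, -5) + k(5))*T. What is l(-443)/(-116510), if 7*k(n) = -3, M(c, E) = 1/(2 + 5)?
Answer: -443/407785 ≈ -0.0010864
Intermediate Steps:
M(c, E) = ⅐ (M(c, E) = 1/7 = ⅐)
k(n) = -3/7 (k(n) = (⅐)*(-3) = -3/7)
l(T) = -2*T/7 (l(T) = (⅐ - 3/7)*T = -2*T/7)
l(-443)/(-116510) = -2/7*(-443)/(-116510) = (886/7)*(-1/116510) = -443/407785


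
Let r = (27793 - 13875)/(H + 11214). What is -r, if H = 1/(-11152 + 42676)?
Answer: -438751032/353510137 ≈ -1.2411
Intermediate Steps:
H = 1/31524 ≈ 3.1722e-5
r = 438751032/353510137 (r = (27793 - 13875)/(1/31524 + 11214) = 13918/(353510137/31524) = 13918*(31524/353510137) = 438751032/353510137 ≈ 1.2411)
-r = -1*438751032/353510137 = -438751032/353510137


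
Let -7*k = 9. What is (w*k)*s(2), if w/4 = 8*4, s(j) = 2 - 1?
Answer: -1152/7 ≈ -164.57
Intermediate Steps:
k = -9/7 (k = -⅐*9 = -9/7 ≈ -1.2857)
s(j) = 1
w = 128 (w = 4*(8*4) = 4*32 = 128)
(w*k)*s(2) = (128*(-9/7))*1 = -1152/7*1 = -1152/7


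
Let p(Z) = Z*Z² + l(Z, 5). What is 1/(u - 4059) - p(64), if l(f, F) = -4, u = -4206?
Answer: -2166587101/8265 ≈ -2.6214e+5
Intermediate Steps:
p(Z) = -4 + Z³ (p(Z) = Z*Z² - 4 = Z³ - 4 = -4 + Z³)
1/(u - 4059) - p(64) = 1/(-4206 - 4059) - (-4 + 64³) = 1/(-8265) - (-4 + 262144) = -1/8265 - 1*262140 = -1/8265 - 262140 = -2166587101/8265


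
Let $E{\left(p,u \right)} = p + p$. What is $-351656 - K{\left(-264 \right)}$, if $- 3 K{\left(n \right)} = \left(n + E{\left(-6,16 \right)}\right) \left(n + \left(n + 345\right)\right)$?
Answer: $-334820$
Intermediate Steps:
$E{\left(p,u \right)} = 2 p$
$K{\left(n \right)} = - \frac{\left(-12 + n\right) \left(345 + 2 n\right)}{3}$ ($K{\left(n \right)} = - \frac{\left(n + 2 \left(-6\right)\right) \left(n + \left(n + 345\right)\right)}{3} = - \frac{\left(n - 12\right) \left(n + \left(345 + n\right)\right)}{3} = - \frac{\left(-12 + n\right) \left(345 + 2 n\right)}{3}$)
$-351656 - K{\left(-264 \right)} = -351656 - \left(1380 - -28248 - \frac{2 \left(-264\right)^{2}}{3}\right) = -351656 - \left(1380 + 28248 - 46464\right) = -351656 - -16836 = -351656 + 16836 = -334820$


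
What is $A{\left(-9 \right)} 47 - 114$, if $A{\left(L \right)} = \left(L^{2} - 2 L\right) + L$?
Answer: $4116$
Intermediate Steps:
$A{\left(L \right)} = L^{2} - L$
$A{\left(-9 \right)} 47 - 114 = - 9 \left(-1 - 9\right) 47 - 114 = \left(-9\right) \left(-10\right) 47 - 114 = 90 \cdot 47 - 114 = 4230 - 114 = 4116$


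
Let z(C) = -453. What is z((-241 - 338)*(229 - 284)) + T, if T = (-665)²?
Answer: 441772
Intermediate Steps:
T = 442225
z((-241 - 338)*(229 - 284)) + T = -453 + 442225 = 441772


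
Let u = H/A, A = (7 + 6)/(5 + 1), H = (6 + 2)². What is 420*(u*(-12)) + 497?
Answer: -1928899/13 ≈ -1.4838e+5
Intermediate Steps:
H = 64 (H = 8² = 64)
A = 13/6 ≈ 2.1667
u = 384/13 (u = 64/(13/6) = 64*(6/13) = 384/13 ≈ 29.538)
420*(u*(-12)) + 497 = 420*((384/13)*(-12)) + 497 = 420*(-4608/13) + 497 = -1935360/13 + 497 = -1928899/13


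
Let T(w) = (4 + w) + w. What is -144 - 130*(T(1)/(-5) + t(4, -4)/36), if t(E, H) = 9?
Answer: -41/2 ≈ -20.500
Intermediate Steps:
T(w) = 4 + 2*w
-144 - 130*(T(1)/(-5) + t(4, -4)/36) = -144 - 130*((4 + 2*1)/(-5) + 9/36) = -144 - 130*((4 + 2)*(-⅕) + 9*(1/36)) = -144 - 130*(6*(-⅕) + ¼) = -144 - 130*(-6/5 + ¼) = -144 - 130*(-19/20) = -144 + 247/2 = -41/2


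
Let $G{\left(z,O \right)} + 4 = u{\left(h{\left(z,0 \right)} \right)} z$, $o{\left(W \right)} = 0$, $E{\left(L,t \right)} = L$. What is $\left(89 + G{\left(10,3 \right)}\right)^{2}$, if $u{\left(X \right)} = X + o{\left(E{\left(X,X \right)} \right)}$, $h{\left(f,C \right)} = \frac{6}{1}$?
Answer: $21025$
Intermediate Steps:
$h{\left(f,C \right)} = 6$ ($h{\left(f,C \right)} = 6 \cdot 1 = 6$)
$u{\left(X \right)} = X$ ($u{\left(X \right)} = X + 0 = X$)
$G{\left(z,O \right)} = -4 + 6 z$
$\left(89 + G{\left(10,3 \right)}\right)^{2} = \left(89 + \left(-4 + 6 \cdot 10\right)\right)^{2} = \left(89 + \left(-4 + 60\right)\right)^{2} = \left(89 + 56\right)^{2} = 145^{2} = 21025$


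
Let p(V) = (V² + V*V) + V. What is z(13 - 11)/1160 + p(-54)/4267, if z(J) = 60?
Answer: 347925/247486 ≈ 1.4058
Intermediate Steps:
p(V) = V + 2*V² (p(V) = (V² + V²) + V = 2*V² + V = V + 2*V²)
z(13 - 11)/1160 + p(-54)/4267 = 60/1160 - 54*(1 + 2*(-54))/4267 = 60*(1/1160) - 54*(1 - 108)*(1/4267) = 3/58 - 54*(-107)*(1/4267) = 3/58 + 5778*(1/4267) = 3/58 + 5778/4267 = 347925/247486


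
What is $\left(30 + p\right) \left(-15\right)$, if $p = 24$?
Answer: $-810$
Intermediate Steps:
$\left(30 + p\right) \left(-15\right) = \left(30 + 24\right) \left(-15\right) = 54 \left(-15\right) = -810$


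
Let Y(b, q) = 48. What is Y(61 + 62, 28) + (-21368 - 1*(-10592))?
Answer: -10728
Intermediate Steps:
Y(61 + 62, 28) + (-21368 - 1*(-10592)) = 48 + (-21368 - 1*(-10592)) = 48 + (-21368 + 10592) = 48 - 10776 = -10728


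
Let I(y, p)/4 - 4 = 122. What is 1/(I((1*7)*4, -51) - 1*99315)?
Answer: -1/98811 ≈ -1.0120e-5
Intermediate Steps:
I(y, p) = 504 (I(y, p) = 16 + 4*122 = 16 + 488 = 504)
1/(I((1*7)*4, -51) - 1*99315) = 1/(504 - 1*99315) = 1/(504 - 99315) = 1/(-98811) = -1/98811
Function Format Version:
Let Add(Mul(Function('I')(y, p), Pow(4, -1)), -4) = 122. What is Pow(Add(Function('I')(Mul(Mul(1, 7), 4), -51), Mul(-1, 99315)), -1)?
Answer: Rational(-1, 98811) ≈ -1.0120e-5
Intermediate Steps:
Function('I')(y, p) = 504 (Function('I')(y, p) = Add(16, Mul(4, 122)) = Add(16, 488) = 504)
Pow(Add(Function('I')(Mul(Mul(1, 7), 4), -51), Mul(-1, 99315)), -1) = Pow(Add(504, Mul(-1, 99315)), -1) = Pow(Add(504, -99315), -1) = Pow(-98811, -1) = Rational(-1, 98811)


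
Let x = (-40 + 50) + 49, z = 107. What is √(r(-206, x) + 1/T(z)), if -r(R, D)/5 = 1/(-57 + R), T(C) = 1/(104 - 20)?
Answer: √5811511/263 ≈ 9.1662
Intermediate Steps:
T(C) = 1/84
x = 59 (x = 10 + 49 = 59)
r(R, D) = -5/(-57 + R)
√(r(-206, x) + 1/T(z)) = √(-5/(-57 - 206) + 1/(1/84)) = √(-5/(-263) + 84) = √(-5*(-1/263) + 84) = √(5/263 + 84) = √(22097/263) = √5811511/263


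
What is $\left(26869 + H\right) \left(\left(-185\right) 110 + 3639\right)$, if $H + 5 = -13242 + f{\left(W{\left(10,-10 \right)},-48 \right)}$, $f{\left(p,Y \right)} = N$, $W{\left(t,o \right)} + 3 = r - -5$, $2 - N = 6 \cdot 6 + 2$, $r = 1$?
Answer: $-227035646$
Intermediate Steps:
$N = -36$ ($N = 2 - \left(6 \cdot 6 + 2\right) = 2 - \left(36 + 2\right) = 2 - 38 = -36$)
$W{\left(t,o \right)} = 3$ ($W{\left(t,o \right)} = -3 + \left(1 - -5\right) = -3 + \left(1 + 5\right) = -3 + 6 = 3$)
$f{\left(p,Y \right)} = -36$
$H = -13283$ ($H = -5 - 13278 = -13283$)
$\left(26869 + H\right) \left(\left(-185\right) 110 + 3639\right) = \left(26869 - 13283\right) \left(\left(-185\right) 110 + 3639\right) = 13586 \left(-20350 + 3639\right) = 13586 \left(-16711\right) = -227035646$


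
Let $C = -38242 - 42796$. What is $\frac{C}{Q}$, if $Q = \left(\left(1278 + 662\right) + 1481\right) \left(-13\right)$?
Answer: $\frac{81038}{44473} \approx 1.8222$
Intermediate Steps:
$C = -81038$
$Q = -44473$ ($Q = \left(1940 + 1481\right) \left(-13\right) = 3421 \left(-13\right) = -44473$)
$\frac{C}{Q} = - \frac{81038}{-44473} = \left(-81038\right) \left(- \frac{1}{44473}\right) = \frac{81038}{44473}$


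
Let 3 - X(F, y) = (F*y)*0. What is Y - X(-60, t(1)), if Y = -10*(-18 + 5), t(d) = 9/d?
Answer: 127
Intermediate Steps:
X(F, y) = 3 (X(F, y) = 3 - F*y*0 = 3 - 1*0 = 3 + 0 = 3)
Y = 130 (Y = -10*(-13) = 130)
Y - X(-60, t(1)) = 130 - 1*3 = 130 - 3 = 127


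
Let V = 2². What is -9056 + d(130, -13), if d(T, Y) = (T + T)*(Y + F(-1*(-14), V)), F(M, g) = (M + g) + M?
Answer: -4116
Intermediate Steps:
V = 4
F(M, g) = g + 2*M
d(T, Y) = 2*T*(32 + Y) (d(T, Y) = (T + T)*(Y + (4 + 2*(-1*(-14)))) = (2*T)*(Y + (4 + 2*14)) = (2*T)*(Y + (4 + 28)) = (2*T)*(Y + 32) = (2*T)*(32 + Y) = 2*T*(32 + Y))
-9056 + d(130, -13) = -9056 + 2*130*(32 - 13) = -9056 + 2*130*19 = -9056 + 4940 = -4116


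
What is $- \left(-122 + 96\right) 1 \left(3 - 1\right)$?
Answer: $52$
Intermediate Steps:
$- \left(-122 + 96\right) 1 \left(3 - 1\right) = - \left(-26\right) 1 \cdot 2 = - \left(-26\right) 2 = \left(-1\right) \left(-52\right) = 52$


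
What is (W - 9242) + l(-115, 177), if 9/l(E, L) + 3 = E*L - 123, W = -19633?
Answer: -197129628/6827 ≈ -28875.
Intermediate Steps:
l(E, L) = 9/(-126 + E*L) (l(E, L) = 9/(-3 + (E*L - 123)) = 9/(-3 + (-123 + E*L)) = 9/(-126 + E*L))
(W - 9242) + l(-115, 177) = (-19633 - 9242) + 9/(-126 - 115*177) = -28875 + 9/(-126 - 20355) = -28875 + 9/(-20481) = -28875 + 9*(-1/20481) = -28875 - 3/6827 = -197129628/6827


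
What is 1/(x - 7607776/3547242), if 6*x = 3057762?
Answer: 1773621/903881345479 ≈ 1.9622e-6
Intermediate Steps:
x = 509627 (x = (⅙)*3057762 = 509627)
1/(x - 7607776/3547242) = 1/(509627 - 7607776/3547242) = 1/(509627 - 7607776*1/3547242) = 1/(509627 - 3803888/1773621) = 1/(903881345479/1773621) = 1773621/903881345479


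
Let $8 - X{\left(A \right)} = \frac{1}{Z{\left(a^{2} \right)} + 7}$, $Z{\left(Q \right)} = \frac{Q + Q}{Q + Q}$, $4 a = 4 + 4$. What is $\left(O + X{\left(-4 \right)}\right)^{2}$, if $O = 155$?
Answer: $\frac{1697809}{64} \approx 26528.0$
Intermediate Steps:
$a = 2$ ($a = \frac{4 + 4}{4} = \frac{1}{4} \cdot 8 = 2$)
$Z{\left(Q \right)} = 1$ ($Z{\left(Q \right)} = \frac{2 Q}{2 Q} = 2 Q \frac{1}{2 Q} = 1$)
$X{\left(A \right)} = \frac{63}{8}$ ($X{\left(A \right)} = 8 - \frac{1}{1 + 7} = 8 - \frac{1}{8} = \frac{63}{8}$)
$\left(O + X{\left(-4 \right)}\right)^{2} = \left(155 + \frac{63}{8}\right)^{2} = \left(\frac{1303}{8}\right)^{2} = \frac{1697809}{64}$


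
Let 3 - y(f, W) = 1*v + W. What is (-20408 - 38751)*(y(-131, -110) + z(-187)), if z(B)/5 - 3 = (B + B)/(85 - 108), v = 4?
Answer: -279348798/23 ≈ -1.2146e+7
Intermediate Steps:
y(f, W) = -1 - W (y(f, W) = 3 - (1*4 + W) = 3 - (4 + W) = 3 + (-4 - W) = -1 - W)
z(B) = 15 - 10*B/23 (z(B) = 15 + 5*((B + B)/(85 - 108)) = 15 + 5*((2*B)/(-23)) = 15 + 5*((2*B)*(-1/23)) = 15 + 5*(-2*B/23) = 15 - 10*B/23)
(-20408 - 38751)*(y(-131, -110) + z(-187)) = (-20408 - 38751)*((-1 - 1*(-110)) + (15 - 10/23*(-187))) = -59159*((-1 + 110) + (15 + 1870/23)) = -59159*(109 + 2215/23) = -59159*4722/23 = -279348798/23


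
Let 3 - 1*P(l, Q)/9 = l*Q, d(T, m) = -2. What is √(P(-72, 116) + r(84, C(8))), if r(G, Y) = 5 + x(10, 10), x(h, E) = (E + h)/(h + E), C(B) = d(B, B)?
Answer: √75201 ≈ 274.23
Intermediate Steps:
C(B) = -2
x(h, E) = 1 (x(h, E) = (E + h)/(E + h) = 1)
r(G, Y) = 6 (r(G, Y) = 5 + 1 = 6)
P(l, Q) = 27 - 9*Q*l (P(l, Q) = 27 - 9*l*Q = 27 - 9*Q*l)
√(P(-72, 116) + r(84, C(8))) = √((27 - 9*116*(-72)) + 6) = √((27 + 75168) + 6) = √(75195 + 6) = √75201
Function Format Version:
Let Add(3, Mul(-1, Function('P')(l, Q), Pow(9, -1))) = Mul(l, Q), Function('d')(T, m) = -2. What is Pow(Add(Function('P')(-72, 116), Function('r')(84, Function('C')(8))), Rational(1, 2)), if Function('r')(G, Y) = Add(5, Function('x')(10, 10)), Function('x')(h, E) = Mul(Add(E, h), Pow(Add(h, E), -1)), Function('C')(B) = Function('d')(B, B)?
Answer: Pow(75201, Rational(1, 2)) ≈ 274.23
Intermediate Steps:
Function('C')(B) = -2
Function('x')(h, E) = 1 (Function('x')(h, E) = Mul(Add(E, h), Pow(Add(E, h), -1)) = 1)
Function('r')(G, Y) = 6 (Function('r')(G, Y) = Add(5, 1) = 6)
Function('P')(l, Q) = Add(27, Mul(-9, Q, l)) (Function('P')(l, Q) = Add(27, Mul(-9, Mul(l, Q))) = Add(27, Mul(-9, Mul(Q, l))) = Add(27, Mul(-9, Q, l)))
Pow(Add(Function('P')(-72, 116), Function('r')(84, Function('C')(8))), Rational(1, 2)) = Pow(Add(Add(27, Mul(-9, 116, -72)), 6), Rational(1, 2)) = Pow(Add(Add(27, 75168), 6), Rational(1, 2)) = Pow(Add(75195, 6), Rational(1, 2)) = Pow(75201, Rational(1, 2))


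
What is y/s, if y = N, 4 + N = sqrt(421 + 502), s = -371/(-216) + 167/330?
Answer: -47520/26417 + 11880*sqrt(923)/26417 ≈ 11.864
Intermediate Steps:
s = 26417/11880 (s = -371*(-1/216) + 167*(1/330) = 371/216 + 167/330 = 26417/11880 ≈ 2.2237)
N = -4 + sqrt(923) (N = -4 + sqrt(421 + 502) = -4 + sqrt(923) ≈ 26.381)
y = -4 + sqrt(923) ≈ 26.381
y/s = (-4 + sqrt(923))/(26417/11880) = (-4 + sqrt(923))*(11880/26417) = -47520/26417 + 11880*sqrt(923)/26417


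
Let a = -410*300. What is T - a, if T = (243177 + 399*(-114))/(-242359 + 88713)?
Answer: 18898260309/153646 ≈ 1.2300e+5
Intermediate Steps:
T = -197691/153646 (T = (243177 - 45486)/(-153646) = 197691*(-1/153646) = -197691/153646 ≈ -1.2867)
a = -123000
T - a = -197691/153646 - 1*(-123000) = -197691/153646 + 123000 = 18898260309/153646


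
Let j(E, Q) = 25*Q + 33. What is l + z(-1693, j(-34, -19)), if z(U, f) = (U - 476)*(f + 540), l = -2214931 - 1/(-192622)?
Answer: -467588556645/192622 ≈ -2.4275e+6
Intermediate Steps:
l = -426644439081/192622 (l = -2214931 - 1*(-1/192622) = -2214931 + 1/192622 = -426644439081/192622 ≈ -2.2149e+6)
j(E, Q) = 33 + 25*Q
z(U, f) = (-476 + U)*(540 + f)
l + z(-1693, j(-34, -19)) = -426644439081/192622 + (-257040 - 476*(33 + 25*(-19)) + 540*(-1693) - 1693*(33 + 25*(-19))) = -426644439081/192622 + (-257040 - 476*(33 - 475) - 914220 - 1693*(33 - 475)) = -426644439081/192622 + (-257040 - 476*(-442) - 914220 - 1693*(-442)) = -426644439081/192622 + (-257040 + 210392 - 914220 + 748306) = -426644439081/192622 - 212562 = -467588556645/192622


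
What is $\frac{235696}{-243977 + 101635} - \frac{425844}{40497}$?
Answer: $- \frac{11693411260}{960737329} \approx -12.171$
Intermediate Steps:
$\frac{235696}{-243977 + 101635} - \frac{425844}{40497} = \frac{235696}{-142342} - \frac{141948}{13499} = 235696 \left(- \frac{1}{142342}\right) - \frac{141948}{13499} = - \frac{117848}{71171} - \frac{141948}{13499} = - \frac{11693411260}{960737329}$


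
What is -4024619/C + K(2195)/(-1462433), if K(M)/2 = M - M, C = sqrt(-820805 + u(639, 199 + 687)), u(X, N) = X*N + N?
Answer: 4024619*I*sqrt(253765)/253765 ≈ 7989.3*I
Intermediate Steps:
u(X, N) = N + N*X (u(X, N) = N*X + N = N + N*X)
C = I*sqrt(253765) (C = sqrt(-820805 + (199 + 687)*(1 + 639)) = sqrt(-820805 + 886*640) = sqrt(-820805 + 567040) = sqrt(-253765) = I*sqrt(253765) ≈ 503.75*I)
K(M) = 0 (K(M) = 2*(M - M) = 2*0 = 0)
-4024619/C + K(2195)/(-1462433) = -4024619*(-I*sqrt(253765)/253765) + 0/(-1462433) = -(-4024619)*I*sqrt(253765)/253765 + 0*(-1/1462433) = 4024619*I*sqrt(253765)/253765 + 0 = 4024619*I*sqrt(253765)/253765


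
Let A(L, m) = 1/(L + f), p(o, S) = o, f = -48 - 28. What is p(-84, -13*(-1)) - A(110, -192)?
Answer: -2857/34 ≈ -84.029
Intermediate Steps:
f = -76
A(L, m) = 1/(-76 + L) (A(L, m) = 1/(L - 76) = 1/(-76 + L))
p(-84, -13*(-1)) - A(110, -192) = -84 - 1/(-76 + 110) = -84 - 1/34 = -2857/34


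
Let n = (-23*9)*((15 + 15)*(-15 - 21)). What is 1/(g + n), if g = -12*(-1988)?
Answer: 1/247416 ≈ 4.0418e-6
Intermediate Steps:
g = 23856
n = 223560 (n = -6210*(-36) = -207*(-1080) = 223560)
1/(g + n) = 1/(23856 + 223560) = 1/247416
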